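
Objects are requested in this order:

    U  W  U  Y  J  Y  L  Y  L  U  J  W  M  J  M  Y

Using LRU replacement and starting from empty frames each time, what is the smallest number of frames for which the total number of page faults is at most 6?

f=1: 16 faults
f=2: 11 faults
f=3: 10 faults
f=4: 8 faults
f=5: 7 faults
f=6: 6 faults
Smallest f with faults ≤ 6 is 6.

6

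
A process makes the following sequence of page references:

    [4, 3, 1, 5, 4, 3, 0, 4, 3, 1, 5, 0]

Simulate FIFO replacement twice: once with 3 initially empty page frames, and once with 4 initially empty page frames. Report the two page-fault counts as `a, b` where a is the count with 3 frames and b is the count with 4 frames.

3 frames: F F F F F F F . . F F . → 9 faults.
4 frames: F F F F . . F F F F F F → 10 faults.
10 > 9: adding a frame increased faults — Belady's anomaly.

9, 10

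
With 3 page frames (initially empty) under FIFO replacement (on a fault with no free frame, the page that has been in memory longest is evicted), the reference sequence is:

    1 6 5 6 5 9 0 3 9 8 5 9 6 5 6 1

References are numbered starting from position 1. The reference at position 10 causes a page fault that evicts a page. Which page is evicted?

9

pos 1: 1 -> miss, frames {1}
pos 2: 6 -> miss, frames {1,6}
pos 3: 5 -> miss, frames {1,6,5}
pos 4: 6 -> hit
pos 5: 5 -> hit
pos 6: 9 -> miss, evict 1, frames {6,5,9}
pos 7: 0 -> miss, evict 6, frames {5,9,0}
pos 8: 3 -> miss, evict 5, frames {9,0,3}
pos 9: 9 -> hit
pos 10: 8 -> miss, evict 9, frames {0,3,8}
At position 10, page 9 is evicted.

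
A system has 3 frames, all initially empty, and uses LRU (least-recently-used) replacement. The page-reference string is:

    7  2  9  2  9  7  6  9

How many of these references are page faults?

4

7 -> miss, frames {7}
2 -> miss, frames {7,2}
9 -> miss, frames {7,2,9}
2 -> hit
9 -> hit
7 -> hit
6 -> miss, evict 2, frames {9,7,6}
9 -> hit
Page faults: 4.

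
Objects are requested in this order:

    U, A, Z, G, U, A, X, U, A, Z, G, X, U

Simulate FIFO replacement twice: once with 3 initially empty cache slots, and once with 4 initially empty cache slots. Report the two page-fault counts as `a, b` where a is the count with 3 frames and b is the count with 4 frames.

10, 11

3 frames: F F F F F F F . . F F . F → 10 faults.
4 frames: F F F F . . F F F F F F F → 11 faults.
11 > 10: adding a frame increased faults — Belady's anomaly.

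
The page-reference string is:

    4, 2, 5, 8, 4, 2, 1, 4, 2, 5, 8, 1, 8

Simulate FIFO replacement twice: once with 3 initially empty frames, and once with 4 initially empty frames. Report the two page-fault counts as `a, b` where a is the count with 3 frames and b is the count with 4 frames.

3 frames: F F F F F F F . . F F . . → 9 faults.
4 frames: F F F F . . F F F F F F . → 10 faults.
10 > 9: adding a frame increased faults — Belady's anomaly.

9, 10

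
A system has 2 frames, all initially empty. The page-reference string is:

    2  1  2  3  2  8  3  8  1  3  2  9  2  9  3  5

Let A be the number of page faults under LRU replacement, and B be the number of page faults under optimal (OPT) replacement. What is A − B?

2

Under LRU: F F . F . F F . F F F F . . F F → 11 faults.
Under OPT: F F . F . F . . F . F F . . F F → 9 faults.
A − B = 11 − 9 = 2.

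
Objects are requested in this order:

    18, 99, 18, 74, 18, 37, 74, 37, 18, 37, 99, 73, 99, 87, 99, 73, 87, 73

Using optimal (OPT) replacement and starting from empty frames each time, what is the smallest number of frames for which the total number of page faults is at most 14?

f=1: 18 faults
f=2: 9 faults
f=3: 7 faults
f=4: 6 faults
f=5: 6 faults
f=6: 6 faults
Smallest f with faults ≤ 14 is 2.

2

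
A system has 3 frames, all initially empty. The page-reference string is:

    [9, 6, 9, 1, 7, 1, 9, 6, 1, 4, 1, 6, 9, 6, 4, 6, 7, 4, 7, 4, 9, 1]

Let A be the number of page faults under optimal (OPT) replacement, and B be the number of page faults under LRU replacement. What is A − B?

-2

Under OPT: F F . F F . . F . F . . F . . . F . . . . F → 9 faults.
Under LRU: F F . F F . . F . F . . F . F . F . . . F F → 11 faults.
A − B = 9 − 11 = -2.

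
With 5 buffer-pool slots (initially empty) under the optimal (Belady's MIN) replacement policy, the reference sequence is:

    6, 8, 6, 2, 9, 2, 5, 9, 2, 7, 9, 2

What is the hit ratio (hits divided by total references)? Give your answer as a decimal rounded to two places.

0.50

6 → fault, frames {6}
8 → fault, frames {6,8}
6 → hit
2 → fault, frames {6,8,2}
9 → fault, frames {6,8,2,9}
2 → hit
5 → fault, frames {6,8,2,9,5}
9 → hit
2 → hit
7 → fault, evict 5, frames {6,8,2,9,7}
9 → hit
2 → hit
Hits: 6 of 12 references → 6/12 = 0.5000.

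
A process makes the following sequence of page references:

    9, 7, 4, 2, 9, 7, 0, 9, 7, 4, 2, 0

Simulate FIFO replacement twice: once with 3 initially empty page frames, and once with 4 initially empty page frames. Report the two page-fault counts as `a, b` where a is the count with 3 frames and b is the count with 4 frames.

9, 10

3 frames: F F F F F F F . . F F . → 9 faults.
4 frames: F F F F . . F F F F F F → 10 faults.
10 > 9: adding a frame increased faults — Belady's anomaly.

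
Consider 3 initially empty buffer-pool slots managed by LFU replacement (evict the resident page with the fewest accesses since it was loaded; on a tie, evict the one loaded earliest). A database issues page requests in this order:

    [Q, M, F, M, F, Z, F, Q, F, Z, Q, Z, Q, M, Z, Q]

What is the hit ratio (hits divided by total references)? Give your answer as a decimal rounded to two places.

0.31

Q -> miss, frames (Q)
M -> miss, frames (Q M)
F -> miss, frames (Q M F)
M -> hit
F -> hit
Z -> miss, evict Q, frames (M F Z)
F -> hit
Q -> miss, evict Z, frames (M F Q)
F -> hit
Z -> miss, evict Q, frames (M F Z)
Q -> miss, evict Z, frames (M F Q)
Z -> miss, evict Q, frames (M F Z)
Q -> miss, evict Z, frames (M F Q)
M -> hit
Z -> miss, evict Q, frames (M F Z)
Q -> miss, evict Z, frames (M F Q)
Hits: 5 of 16 references → 5/16 = 0.3125.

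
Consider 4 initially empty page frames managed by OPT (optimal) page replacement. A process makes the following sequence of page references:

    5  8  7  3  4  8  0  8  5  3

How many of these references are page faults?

6

5 → miss, frames (5)
8 → miss, frames (5 8)
7 → miss, frames (5 8 7)
3 → miss, frames (5 8 7 3)
4 → miss, evict 7, frames (5 8 3 4)
8 → hit
0 → miss, evict 4, frames (5 8 3 0)
8 → hit
5 → hit
3 → hit
Page faults: 6.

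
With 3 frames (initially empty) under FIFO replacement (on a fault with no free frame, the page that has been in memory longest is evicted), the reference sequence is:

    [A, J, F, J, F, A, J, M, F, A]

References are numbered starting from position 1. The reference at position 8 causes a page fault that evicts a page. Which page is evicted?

pos 1: A → fault, frames (A)
pos 2: J → fault, frames (A J)
pos 3: F → fault, frames (A J F)
pos 4: J → hit
pos 5: F → hit
pos 6: A → hit
pos 7: J → hit
pos 8: M → fault, evict A, frames (J F M)
At position 8, page A is evicted.

A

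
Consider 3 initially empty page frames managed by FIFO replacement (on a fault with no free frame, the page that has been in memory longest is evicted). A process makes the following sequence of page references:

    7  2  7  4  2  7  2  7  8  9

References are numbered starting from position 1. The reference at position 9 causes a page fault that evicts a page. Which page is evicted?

7

pos 1: 7: miss, frames (7)
pos 2: 2: miss, frames (7 2)
pos 3: 7: hit
pos 4: 4: miss, frames (7 2 4)
pos 5: 2: hit
pos 6: 7: hit
pos 7: 2: hit
pos 8: 7: hit
pos 9: 8: miss, evict 7, frames (2 4 8)
At position 9, page 7 is evicted.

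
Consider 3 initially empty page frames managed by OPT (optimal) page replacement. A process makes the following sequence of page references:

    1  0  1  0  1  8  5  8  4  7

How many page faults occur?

6

1: miss, frames [1]
0: miss, frames [1, 0]
1: hit
0: hit
1: hit
8: miss, frames [1, 0, 8]
5: miss, evict 0, frames [1, 8, 5]
8: hit
4: miss, evict 5, frames [1, 8, 4]
7: miss, evict 4, frames [1, 8, 7]
Page faults: 6.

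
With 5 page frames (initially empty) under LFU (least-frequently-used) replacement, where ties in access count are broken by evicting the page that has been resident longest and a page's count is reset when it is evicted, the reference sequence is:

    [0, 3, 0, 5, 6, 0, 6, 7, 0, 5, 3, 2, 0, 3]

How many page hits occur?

8

0 → miss, frames {0}
3 → miss, frames {0,3}
0 → hit
5 → miss, frames {0,3,5}
6 → miss, frames {0,3,5,6}
0 → hit
6 → hit
7 → miss, frames {0,3,5,6,7}
0 → hit
5 → hit
3 → hit
2 → miss, evict 7, frames {0,3,5,6,2}
0 → hit
3 → hit
Hits: 8.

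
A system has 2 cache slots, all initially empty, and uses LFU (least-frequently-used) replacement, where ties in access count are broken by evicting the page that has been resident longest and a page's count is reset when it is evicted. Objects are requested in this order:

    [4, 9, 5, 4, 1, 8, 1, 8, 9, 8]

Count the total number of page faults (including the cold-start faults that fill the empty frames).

7

4 → miss, frames [4]
9 → miss, frames [4, 9]
5 → miss, evict 4, frames [9, 5]
4 → miss, evict 9, frames [5, 4]
1 → miss, evict 5, frames [4, 1]
8 → miss, evict 4, frames [1, 8]
1 → hit
8 → hit
9 → miss, evict 1, frames [8, 9]
8 → hit
Page faults: 7.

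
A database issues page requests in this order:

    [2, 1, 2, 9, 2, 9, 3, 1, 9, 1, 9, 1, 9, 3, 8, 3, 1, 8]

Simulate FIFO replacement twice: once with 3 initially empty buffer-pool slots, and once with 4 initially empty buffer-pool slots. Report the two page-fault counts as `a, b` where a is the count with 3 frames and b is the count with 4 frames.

6, 5

3 frames: F F . F . . F . . . . . . . F . F . → 6 faults.
4 frames: F F . F . . F . . . . . . . F . . . → 5 faults.
5 < 6: adding a frame reduced faults, as is typical.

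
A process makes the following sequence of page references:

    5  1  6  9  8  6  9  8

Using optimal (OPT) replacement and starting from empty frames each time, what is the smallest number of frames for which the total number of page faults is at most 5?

f=1: 8 faults
f=2: 6 faults
f=3: 5 faults
f=4: 5 faults
f=5: 5 faults
Smallest f with faults ≤ 5 is 3.

3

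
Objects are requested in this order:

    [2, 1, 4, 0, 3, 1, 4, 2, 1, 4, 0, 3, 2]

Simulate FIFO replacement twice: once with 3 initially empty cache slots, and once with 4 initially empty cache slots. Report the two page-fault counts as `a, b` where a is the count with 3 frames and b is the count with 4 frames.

10, 11

3 frames: F F F F F F F F . . F F . → 10 faults.
4 frames: F F F F F . . F F F F F F → 11 faults.
11 > 10: adding a frame increased faults — Belady's anomaly.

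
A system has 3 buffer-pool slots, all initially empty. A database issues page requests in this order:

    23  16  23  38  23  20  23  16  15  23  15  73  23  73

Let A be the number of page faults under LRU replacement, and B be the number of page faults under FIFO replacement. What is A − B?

Under LRU: F F . F . F . F F . . F . . → 7 faults.
Under FIFO: F F . F . F F F F . . F F . → 9 faults.
A − B = 7 − 9 = -2.

-2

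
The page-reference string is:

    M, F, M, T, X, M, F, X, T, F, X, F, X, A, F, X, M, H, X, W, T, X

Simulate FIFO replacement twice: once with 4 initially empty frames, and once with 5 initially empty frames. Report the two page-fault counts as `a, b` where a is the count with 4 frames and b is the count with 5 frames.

10, 7

4 frames: F F . F F . . . . . . . . F . . F F . F F F → 10 faults.
5 frames: F F . F F . . . . . . . . F . . . F . F . . → 7 faults.
7 < 10: adding a frame reduced faults, as is typical.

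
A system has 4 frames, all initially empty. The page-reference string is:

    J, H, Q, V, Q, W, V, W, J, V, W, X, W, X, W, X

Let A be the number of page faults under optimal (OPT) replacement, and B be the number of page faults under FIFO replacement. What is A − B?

Under OPT: F F F F . F . . . . . F . . . . → 6 faults.
Under FIFO: F F F F . F . . F . . F . . . . → 7 faults.
A − B = 6 − 7 = -1.

-1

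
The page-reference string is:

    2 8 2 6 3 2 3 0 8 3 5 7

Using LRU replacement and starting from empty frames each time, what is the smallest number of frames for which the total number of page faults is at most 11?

f=1: 12 faults
f=2: 10 faults
f=3: 8 faults
f=4: 8 faults
f=5: 7 faults
f=6: 7 faults
f=7: 7 faults
Smallest f with faults ≤ 11 is 2.

2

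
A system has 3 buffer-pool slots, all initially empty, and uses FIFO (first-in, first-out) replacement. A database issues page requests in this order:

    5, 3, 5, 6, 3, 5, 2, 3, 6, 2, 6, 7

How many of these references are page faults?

5 → miss, frames [5]
3 → miss, frames [5, 3]
5 → hit
6 → miss, frames [5, 3, 6]
3 → hit
5 → hit
2 → miss, evict 5, frames [3, 6, 2]
3 → hit
6 → hit
2 → hit
6 → hit
7 → miss, evict 3, frames [6, 2, 7]
Page faults: 5.

5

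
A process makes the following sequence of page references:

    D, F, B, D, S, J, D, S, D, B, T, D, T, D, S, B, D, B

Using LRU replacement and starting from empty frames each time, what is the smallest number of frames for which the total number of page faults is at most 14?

f=1: 18 faults
f=2: 14 faults
f=3: 9 faults
f=4: 6 faults
f=5: 6 faults
f=6: 6 faults
Smallest f with faults ≤ 14 is 2.

2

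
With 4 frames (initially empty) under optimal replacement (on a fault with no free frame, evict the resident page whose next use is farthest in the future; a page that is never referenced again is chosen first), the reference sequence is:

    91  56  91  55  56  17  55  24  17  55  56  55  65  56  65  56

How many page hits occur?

10

91: miss, frames (91)
56: miss, frames (91 56)
91: hit
55: miss, frames (91 56 55)
56: hit
17: miss, frames (91 56 55 17)
55: hit
24: miss, evict 91, frames (56 55 17 24)
17: hit
55: hit
56: hit
55: hit
65: miss, evict 24, frames (56 55 17 65)
56: hit
65: hit
56: hit
Hits: 10.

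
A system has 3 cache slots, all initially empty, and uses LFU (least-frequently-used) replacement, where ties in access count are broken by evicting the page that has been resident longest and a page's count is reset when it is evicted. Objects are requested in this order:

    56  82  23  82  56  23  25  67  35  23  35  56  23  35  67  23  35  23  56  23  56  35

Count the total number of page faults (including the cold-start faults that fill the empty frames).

56 → miss, frames {56}
82 → miss, frames {56,82}
23 → miss, frames {56,82,23}
82 → hit
56 → hit
23 → hit
25 → miss, evict 56, frames {82,23,25}
67 → miss, evict 25, frames {82,23,67}
35 → miss, evict 67, frames {82,23,35}
23 → hit
35 → hit
56 → miss, evict 82, frames {23,35,56}
23 → hit
35 → hit
67 → miss, evict 56, frames {23,35,67}
23 → hit
35 → hit
23 → hit
56 → miss, evict 67, frames {23,35,56}
23 → hit
56 → hit
35 → hit
Page faults: 9.

9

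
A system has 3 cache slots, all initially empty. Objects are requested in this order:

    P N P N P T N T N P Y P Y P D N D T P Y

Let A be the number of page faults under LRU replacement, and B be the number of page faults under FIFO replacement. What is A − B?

-1

Under LRU: F F . . . F . . . . F . . . F F . F F F → 9 faults.
Under FIFO: F F . . . F . . . . F F . . F F . F F F → 10 faults.
A − B = 9 − 10 = -1.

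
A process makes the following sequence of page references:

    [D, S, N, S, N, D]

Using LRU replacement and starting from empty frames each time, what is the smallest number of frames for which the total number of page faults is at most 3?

3

f=1: 6 faults
f=2: 4 faults
f=3: 3 faults
Smallest f with faults ≤ 3 is 3.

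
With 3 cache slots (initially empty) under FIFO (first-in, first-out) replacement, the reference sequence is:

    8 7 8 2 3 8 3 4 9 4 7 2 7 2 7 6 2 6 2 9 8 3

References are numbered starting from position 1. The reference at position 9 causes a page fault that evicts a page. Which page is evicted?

pos 1: 8: miss, frames [8]
pos 2: 7: miss, frames [8, 7]
pos 3: 8: hit
pos 4: 2: miss, frames [8, 7, 2]
pos 5: 3: miss, evict 8, frames [7, 2, 3]
pos 6: 8: miss, evict 7, frames [2, 3, 8]
pos 7: 3: hit
pos 8: 4: miss, evict 2, frames [3, 8, 4]
pos 9: 9: miss, evict 3, frames [8, 4, 9]
At position 9, page 3 is evicted.

3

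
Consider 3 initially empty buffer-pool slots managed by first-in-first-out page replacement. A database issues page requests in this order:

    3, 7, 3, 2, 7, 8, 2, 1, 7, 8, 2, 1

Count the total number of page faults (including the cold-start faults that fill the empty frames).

3 -> fault, frames {3}
7 -> fault, frames {3,7}
3 -> hit
2 -> fault, frames {3,7,2}
7 -> hit
8 -> fault, evict 3, frames {7,2,8}
2 -> hit
1 -> fault, evict 7, frames {2,8,1}
7 -> fault, evict 2, frames {8,1,7}
8 -> hit
2 -> fault, evict 8, frames {1,7,2}
1 -> hit
Page faults: 7.

7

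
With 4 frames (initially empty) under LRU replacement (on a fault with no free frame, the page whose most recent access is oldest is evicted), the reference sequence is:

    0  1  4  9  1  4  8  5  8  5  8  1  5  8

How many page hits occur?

8

0 → fault, frames {0}
1 → fault, frames {0,1}
4 → fault, frames {0,1,4}
9 → fault, frames {0,1,4,9}
1 → hit
4 → hit
8 → fault, evict 0, frames {9,1,4,8}
5 → fault, evict 9, frames {1,4,8,5}
8 → hit
5 → hit
8 → hit
1 → hit
5 → hit
8 → hit
Hits: 8.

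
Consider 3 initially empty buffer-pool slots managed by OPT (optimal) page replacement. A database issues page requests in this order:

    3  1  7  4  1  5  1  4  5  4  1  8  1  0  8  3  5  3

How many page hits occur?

3 → miss, frames [3]
1 → miss, frames [3, 1]
7 → miss, frames [3, 1, 7]
4 → miss, evict 7, frames [3, 1, 4]
1 → hit
5 → miss, evict 3, frames [1, 4, 5]
1 → hit
4 → hit
5 → hit
4 → hit
1 → hit
8 → miss, evict 4, frames [1, 5, 8]
1 → hit
0 → miss, evict 1, frames [5, 8, 0]
8 → hit
3 → miss, evict 0, frames [5, 8, 3]
5 → hit
3 → hit
Hits: 10.

10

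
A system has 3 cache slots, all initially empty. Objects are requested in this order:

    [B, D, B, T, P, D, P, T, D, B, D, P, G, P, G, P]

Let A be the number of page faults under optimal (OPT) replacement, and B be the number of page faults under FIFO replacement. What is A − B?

Under OPT: F F . F F . . . . F . . F . . . → 6 faults.
Under FIFO: F F . F F . . . . F F . F F . . → 8 faults.
A − B = 6 − 8 = -2.

-2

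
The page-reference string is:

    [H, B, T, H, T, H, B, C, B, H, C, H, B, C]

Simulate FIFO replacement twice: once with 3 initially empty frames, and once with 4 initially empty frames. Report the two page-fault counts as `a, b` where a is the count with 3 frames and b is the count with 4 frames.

3 frames: F F F . . . . F . F . . F . → 6 faults.
4 frames: F F F . . . . F . . . . . . → 4 faults.
4 < 6: adding a frame reduced faults, as is typical.

6, 4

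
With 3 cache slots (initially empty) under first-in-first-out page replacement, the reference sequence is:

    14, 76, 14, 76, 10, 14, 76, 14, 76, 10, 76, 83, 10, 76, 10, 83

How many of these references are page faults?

4

14: fault, frames (14)
76: fault, frames (14 76)
14: hit
76: hit
10: fault, frames (14 76 10)
14: hit
76: hit
14: hit
76: hit
10: hit
76: hit
83: fault, evict 14, frames (76 10 83)
10: hit
76: hit
10: hit
83: hit
Page faults: 4.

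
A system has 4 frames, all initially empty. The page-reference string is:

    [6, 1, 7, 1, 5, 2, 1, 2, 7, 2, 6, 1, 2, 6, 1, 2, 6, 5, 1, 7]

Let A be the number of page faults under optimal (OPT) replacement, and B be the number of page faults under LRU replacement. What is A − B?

-2

Under OPT: F F F . F F . . . . . . . . . . . F . . → 6 faults.
Under LRU: F F F . F F . . . . F . . . . . . F . F → 8 faults.
A − B = 6 − 8 = -2.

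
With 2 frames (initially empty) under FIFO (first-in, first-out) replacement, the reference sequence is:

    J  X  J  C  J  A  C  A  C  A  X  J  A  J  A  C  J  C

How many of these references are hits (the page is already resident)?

J -> miss, frames (J)
X -> miss, frames (J X)
J -> hit
C -> miss, evict J, frames (X C)
J -> miss, evict X, frames (C J)
A -> miss, evict C, frames (J A)
C -> miss, evict J, frames (A C)
A -> hit
C -> hit
A -> hit
X -> miss, evict A, frames (C X)
J -> miss, evict C, frames (X J)
A -> miss, evict X, frames (J A)
J -> hit
A -> hit
C -> miss, evict J, frames (A C)
J -> miss, evict A, frames (C J)
C -> hit
Hits: 7.

7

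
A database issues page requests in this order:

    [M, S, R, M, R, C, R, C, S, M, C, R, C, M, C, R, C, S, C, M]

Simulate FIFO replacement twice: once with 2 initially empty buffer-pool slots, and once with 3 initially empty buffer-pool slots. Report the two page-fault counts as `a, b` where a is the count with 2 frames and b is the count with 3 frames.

16, 6

2 frames: F F F F . F F . F F F F . F F F . F F F → 16 faults.
3 frames: F F F . . F . . . F . . . . . . . F . . → 6 faults.
6 < 16: adding a frame reduced faults, as is typical.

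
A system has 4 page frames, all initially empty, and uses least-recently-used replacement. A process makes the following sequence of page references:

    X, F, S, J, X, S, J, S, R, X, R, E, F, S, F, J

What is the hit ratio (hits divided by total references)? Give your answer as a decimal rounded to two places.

X: fault, frames (X)
F: fault, frames (X F)
S: fault, frames (X F S)
J: fault, frames (X F S J)
X: hit
S: hit
J: hit
S: hit
R: fault, evict F, frames (X J S R)
X: hit
R: hit
E: fault, evict J, frames (S X R E)
F: fault, evict S, frames (X R E F)
S: fault, evict X, frames (R E F S)
F: hit
J: fault, evict R, frames (E S F J)
Hits: 7 of 16 references → 7/16 = 0.4375.

0.44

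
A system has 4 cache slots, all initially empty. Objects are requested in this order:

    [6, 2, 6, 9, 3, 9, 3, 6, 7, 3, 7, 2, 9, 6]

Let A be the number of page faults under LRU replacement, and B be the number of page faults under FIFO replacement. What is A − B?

Under LRU: F F . F F . . . F . . F F F → 8 faults.
Under FIFO: F F . F F . . . F . . . . F → 6 faults.
A − B = 8 − 6 = 2.

2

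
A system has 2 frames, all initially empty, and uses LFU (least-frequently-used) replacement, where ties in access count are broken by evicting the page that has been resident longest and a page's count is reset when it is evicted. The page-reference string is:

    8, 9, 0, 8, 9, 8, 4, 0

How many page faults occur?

8: fault, frames {8}
9: fault, frames {8,9}
0: fault, evict 8, frames {9,0}
8: fault, evict 9, frames {0,8}
9: fault, evict 0, frames {8,9}
8: hit
4: fault, evict 9, frames {8,4}
0: fault, evict 4, frames {8,0}
Page faults: 7.

7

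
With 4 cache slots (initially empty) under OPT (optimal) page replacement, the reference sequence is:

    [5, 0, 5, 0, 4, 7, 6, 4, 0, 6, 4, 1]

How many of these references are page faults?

5 -> miss, frames {5}
0 -> miss, frames {5,0}
5 -> hit
0 -> hit
4 -> miss, frames {5,0,4}
7 -> miss, frames {5,0,4,7}
6 -> miss, evict 7, frames {5,0,4,6}
4 -> hit
0 -> hit
6 -> hit
4 -> hit
1 -> miss, evict 6, frames {5,0,4,1}
Page faults: 6.

6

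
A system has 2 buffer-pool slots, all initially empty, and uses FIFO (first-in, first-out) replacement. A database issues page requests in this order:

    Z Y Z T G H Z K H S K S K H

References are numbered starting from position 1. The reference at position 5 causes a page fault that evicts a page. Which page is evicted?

pos 1: Z: fault, frames (Z)
pos 2: Y: fault, frames (Z Y)
pos 3: Z: hit
pos 4: T: fault, evict Z, frames (Y T)
pos 5: G: fault, evict Y, frames (T G)
At position 5, page Y is evicted.

Y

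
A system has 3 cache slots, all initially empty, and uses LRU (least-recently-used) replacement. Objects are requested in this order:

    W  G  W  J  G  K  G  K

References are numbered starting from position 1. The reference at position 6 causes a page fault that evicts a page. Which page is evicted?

pos 1: W → fault, frames [W]
pos 2: G → fault, frames [W, G]
pos 3: W → hit
pos 4: J → fault, frames [G, W, J]
pos 5: G → hit
pos 6: K → fault, evict W, frames [J, G, K]
At position 6, page W is evicted.

W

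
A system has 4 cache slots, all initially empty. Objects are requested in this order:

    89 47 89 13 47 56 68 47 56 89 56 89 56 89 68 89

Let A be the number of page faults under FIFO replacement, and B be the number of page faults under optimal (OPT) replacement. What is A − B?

1

Under FIFO: F F . F . F F . . F . . . . . . → 6 faults.
Under OPT: F F . F . F F . . . . . . . . . → 5 faults.
A − B = 6 − 5 = 1.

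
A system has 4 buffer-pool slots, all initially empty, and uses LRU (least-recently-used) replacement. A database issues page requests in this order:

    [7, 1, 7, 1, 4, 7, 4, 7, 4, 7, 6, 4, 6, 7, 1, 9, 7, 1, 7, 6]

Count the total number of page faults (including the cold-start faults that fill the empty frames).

7 → miss, frames (7)
1 → miss, frames (7 1)
7 → hit
1 → hit
4 → miss, frames (7 1 4)
7 → hit
4 → hit
7 → hit
4 → hit
7 → hit
6 → miss, frames (1 4 7 6)
4 → hit
6 → hit
7 → hit
1 → hit
9 → miss, evict 4, frames (6 7 1 9)
7 → hit
1 → hit
7 → hit
6 → hit
Page faults: 5.

5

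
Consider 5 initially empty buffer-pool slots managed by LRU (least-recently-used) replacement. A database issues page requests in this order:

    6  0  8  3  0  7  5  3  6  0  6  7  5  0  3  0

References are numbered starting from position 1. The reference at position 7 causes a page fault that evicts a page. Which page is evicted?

6

pos 1: 6 -> fault, frames [6]
pos 2: 0 -> fault, frames [6, 0]
pos 3: 8 -> fault, frames [6, 0, 8]
pos 4: 3 -> fault, frames [6, 0, 8, 3]
pos 5: 0 -> hit
pos 6: 7 -> fault, frames [6, 8, 3, 0, 7]
pos 7: 5 -> fault, evict 6, frames [8, 3, 0, 7, 5]
At position 7, page 6 is evicted.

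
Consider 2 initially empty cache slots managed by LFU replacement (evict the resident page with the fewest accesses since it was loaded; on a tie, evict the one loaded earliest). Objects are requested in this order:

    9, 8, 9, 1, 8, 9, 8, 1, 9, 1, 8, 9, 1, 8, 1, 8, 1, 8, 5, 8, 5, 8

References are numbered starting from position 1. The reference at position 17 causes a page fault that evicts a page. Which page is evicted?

8

pos 1: 9 -> miss, frames [9]
pos 2: 8 -> miss, frames [9, 8]
pos 3: 9 -> hit
pos 4: 1 -> miss, evict 8, frames [9, 1]
pos 5: 8 -> miss, evict 1, frames [9, 8]
pos 6: 9 -> hit
pos 7: 8 -> hit
pos 8: 1 -> miss, evict 8, frames [9, 1]
pos 9: 9 -> hit
pos 10: 1 -> hit
pos 11: 8 -> miss, evict 1, frames [9, 8]
pos 12: 9 -> hit
pos 13: 1 -> miss, evict 8, frames [9, 1]
pos 14: 8 -> miss, evict 1, frames [9, 8]
pos 15: 1 -> miss, evict 8, frames [9, 1]
pos 16: 8 -> miss, evict 1, frames [9, 8]
pos 17: 1 -> miss, evict 8, frames [9, 1]
At position 17, page 8 is evicted.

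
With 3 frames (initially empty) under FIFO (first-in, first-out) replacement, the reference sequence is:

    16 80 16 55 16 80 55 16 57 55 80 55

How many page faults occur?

4

16: fault, frames (16)
80: fault, frames (16 80)
16: hit
55: fault, frames (16 80 55)
16: hit
80: hit
55: hit
16: hit
57: fault, evict 16, frames (80 55 57)
55: hit
80: hit
55: hit
Page faults: 4.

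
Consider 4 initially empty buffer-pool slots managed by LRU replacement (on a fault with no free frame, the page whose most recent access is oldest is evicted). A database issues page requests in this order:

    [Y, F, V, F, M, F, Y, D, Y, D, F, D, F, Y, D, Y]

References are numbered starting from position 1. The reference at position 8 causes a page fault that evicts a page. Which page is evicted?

pos 1: Y: fault, frames {Y}
pos 2: F: fault, frames {Y,F}
pos 3: V: fault, frames {Y,F,V}
pos 4: F: hit
pos 5: M: fault, frames {Y,V,F,M}
pos 6: F: hit
pos 7: Y: hit
pos 8: D: fault, evict V, frames {M,F,Y,D}
At position 8, page V is evicted.

V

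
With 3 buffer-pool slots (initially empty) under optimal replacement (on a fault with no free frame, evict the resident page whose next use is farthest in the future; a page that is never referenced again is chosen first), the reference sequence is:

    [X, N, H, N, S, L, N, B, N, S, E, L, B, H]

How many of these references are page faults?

X -> miss, frames {X}
N -> miss, frames {X,N}
H -> miss, frames {X,N,H}
N -> hit
S -> miss, evict X, frames {N,H,S}
L -> miss, evict H, frames {N,S,L}
N -> hit
B -> miss, evict L, frames {N,S,B}
N -> hit
S -> hit
E -> miss, evict S, frames {N,B,E}
L -> miss, evict E, frames {N,B,L}
B -> hit
H -> miss, evict L, frames {N,B,H}
Page faults: 9.

9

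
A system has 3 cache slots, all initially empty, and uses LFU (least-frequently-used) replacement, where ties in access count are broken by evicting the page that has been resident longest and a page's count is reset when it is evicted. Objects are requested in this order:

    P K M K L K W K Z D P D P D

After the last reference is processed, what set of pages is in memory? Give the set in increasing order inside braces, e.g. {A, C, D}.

{D, K, P}

P → fault, frames (P)
K → fault, frames (P K)
M → fault, frames (P K M)
K → hit
L → fault, evict P, frames (K M L)
K → hit
W → fault, evict M, frames (K L W)
K → hit
Z → fault, evict L, frames (K W Z)
D → fault, evict W, frames (K Z D)
P → fault, evict Z, frames (K D P)
D → hit
P → hit
D → hit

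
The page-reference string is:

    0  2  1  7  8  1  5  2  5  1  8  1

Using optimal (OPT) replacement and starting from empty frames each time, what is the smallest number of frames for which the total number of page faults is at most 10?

f=1: 12 faults
f=2: 9 faults
f=3: 7 faults
f=4: 6 faults
f=5: 6 faults
f=6: 6 faults
Smallest f with faults ≤ 10 is 2.

2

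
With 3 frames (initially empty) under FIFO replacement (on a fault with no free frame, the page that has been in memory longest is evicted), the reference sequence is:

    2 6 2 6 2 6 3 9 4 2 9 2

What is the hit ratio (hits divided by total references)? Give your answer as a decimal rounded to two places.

0.50

2 -> miss, frames (2)
6 -> miss, frames (2 6)
2 -> hit
6 -> hit
2 -> hit
6 -> hit
3 -> miss, frames (2 6 3)
9 -> miss, evict 2, frames (6 3 9)
4 -> miss, evict 6, frames (3 9 4)
2 -> miss, evict 3, frames (9 4 2)
9 -> hit
2 -> hit
Hits: 6 of 12 references → 6/12 = 0.5000.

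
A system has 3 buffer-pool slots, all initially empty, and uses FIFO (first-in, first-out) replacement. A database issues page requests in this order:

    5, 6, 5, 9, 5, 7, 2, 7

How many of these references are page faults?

5: miss, frames (5)
6: miss, frames (5 6)
5: hit
9: miss, frames (5 6 9)
5: hit
7: miss, evict 5, frames (6 9 7)
2: miss, evict 6, frames (9 7 2)
7: hit
Page faults: 5.

5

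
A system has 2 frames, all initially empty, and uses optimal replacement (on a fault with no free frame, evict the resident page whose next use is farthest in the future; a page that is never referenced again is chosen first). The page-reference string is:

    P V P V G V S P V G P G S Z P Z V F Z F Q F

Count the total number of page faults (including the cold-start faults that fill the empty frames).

P: fault, frames [P]
V: fault, frames [P, V]
P: hit
V: hit
G: fault, evict P, frames [V, G]
V: hit
S: fault, evict G, frames [V, S]
P: fault, evict S, frames [V, P]
V: hit
G: fault, evict V, frames [P, G]
P: hit
G: hit
S: fault, evict G, frames [P, S]
Z: fault, evict S, frames [P, Z]
P: hit
Z: hit
V: fault, evict P, frames [Z, V]
F: fault, evict V, frames [Z, F]
Z: hit
F: hit
Q: fault, evict Z, frames [F, Q]
F: hit
Page faults: 11.

11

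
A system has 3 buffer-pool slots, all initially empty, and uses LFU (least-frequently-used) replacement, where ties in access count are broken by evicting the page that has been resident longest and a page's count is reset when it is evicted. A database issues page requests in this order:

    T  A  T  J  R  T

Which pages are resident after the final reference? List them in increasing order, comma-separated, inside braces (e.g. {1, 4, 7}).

{J, R, T}

T → fault, frames [T]
A → fault, frames [T, A]
T → hit
J → fault, frames [T, A, J]
R → fault, evict A, frames [T, J, R]
T → hit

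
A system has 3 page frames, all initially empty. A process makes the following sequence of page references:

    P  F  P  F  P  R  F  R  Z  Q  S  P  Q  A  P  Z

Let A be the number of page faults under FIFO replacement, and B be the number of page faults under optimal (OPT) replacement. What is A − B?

Under FIFO: F F . . . F . . F F F F . F . F → 9 faults.
Under OPT: F F . . . F . . F F F . . F . F → 8 faults.
A − B = 9 − 8 = 1.

1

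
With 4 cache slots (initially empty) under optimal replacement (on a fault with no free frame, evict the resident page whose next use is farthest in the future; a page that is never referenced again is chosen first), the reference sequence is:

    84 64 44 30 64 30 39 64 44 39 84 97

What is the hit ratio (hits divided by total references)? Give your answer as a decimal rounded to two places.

84: fault, frames [84]
64: fault, frames [84, 64]
44: fault, frames [84, 64, 44]
30: fault, frames [84, 64, 44, 30]
64: hit
30: hit
39: fault, evict 30, frames [84, 64, 44, 39]
64: hit
44: hit
39: hit
84: hit
97: fault, evict 39, frames [84, 64, 44, 97]
Hits: 6 of 12 references → 6/12 = 0.5000.

0.50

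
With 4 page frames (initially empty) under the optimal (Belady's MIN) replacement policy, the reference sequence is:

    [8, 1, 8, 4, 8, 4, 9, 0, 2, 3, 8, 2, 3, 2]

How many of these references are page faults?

8: miss, frames [8]
1: miss, frames [8, 1]
8: hit
4: miss, frames [8, 1, 4]
8: hit
4: hit
9: miss, frames [8, 1, 4, 9]
0: miss, evict 9, frames [8, 1, 4, 0]
2: miss, evict 0, frames [8, 1, 4, 2]
3: miss, evict 4, frames [8, 1, 2, 3]
8: hit
2: hit
3: hit
2: hit
Page faults: 7.

7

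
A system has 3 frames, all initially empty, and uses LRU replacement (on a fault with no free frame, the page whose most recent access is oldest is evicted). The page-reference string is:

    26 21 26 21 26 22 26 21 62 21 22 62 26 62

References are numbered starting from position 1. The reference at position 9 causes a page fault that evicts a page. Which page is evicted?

22

pos 1: 26 -> miss, frames (26)
pos 2: 21 -> miss, frames (26 21)
pos 3: 26 -> hit
pos 4: 21 -> hit
pos 5: 26 -> hit
pos 6: 22 -> miss, frames (21 26 22)
pos 7: 26 -> hit
pos 8: 21 -> hit
pos 9: 62 -> miss, evict 22, frames (26 21 62)
At position 9, page 22 is evicted.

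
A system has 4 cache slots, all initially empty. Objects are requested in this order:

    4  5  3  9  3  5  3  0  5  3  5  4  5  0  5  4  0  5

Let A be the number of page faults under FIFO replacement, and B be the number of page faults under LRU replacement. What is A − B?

Under FIFO: F F F F . . . F . . . F F . . . . . → 7 faults.
Under LRU: F F F F . . . F . . . F . . . . . . → 6 faults.
A − B = 7 − 6 = 1.

1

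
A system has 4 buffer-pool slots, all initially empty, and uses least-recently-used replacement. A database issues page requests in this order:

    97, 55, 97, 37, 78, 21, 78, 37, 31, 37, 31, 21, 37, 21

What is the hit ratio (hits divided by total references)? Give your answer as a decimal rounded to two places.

0.57

97: miss, frames [97]
55: miss, frames [97, 55]
97: hit
37: miss, frames [55, 97, 37]
78: miss, frames [55, 97, 37, 78]
21: miss, evict 55, frames [97, 37, 78, 21]
78: hit
37: hit
31: miss, evict 97, frames [21, 78, 37, 31]
37: hit
31: hit
21: hit
37: hit
21: hit
Hits: 8 of 14 references → 8/14 = 0.5714.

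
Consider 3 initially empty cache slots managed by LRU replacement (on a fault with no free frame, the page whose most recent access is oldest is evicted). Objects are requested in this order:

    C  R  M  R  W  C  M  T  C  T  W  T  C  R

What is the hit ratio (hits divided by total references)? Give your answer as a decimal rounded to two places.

0.36

C → miss, frames {C}
R → miss, frames {C,R}
M → miss, frames {C,R,M}
R → hit
W → miss, evict C, frames {M,R,W}
C → miss, evict M, frames {R,W,C}
M → miss, evict R, frames {W,C,M}
T → miss, evict W, frames {C,M,T}
C → hit
T → hit
W → miss, evict M, frames {C,T,W}
T → hit
C → hit
R → miss, evict W, frames {T,C,R}
Hits: 5 of 14 references → 5/14 = 0.3571.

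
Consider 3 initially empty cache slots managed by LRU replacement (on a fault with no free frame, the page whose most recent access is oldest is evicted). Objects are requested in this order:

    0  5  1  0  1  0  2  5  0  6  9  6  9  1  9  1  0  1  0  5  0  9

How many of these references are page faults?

11

0 -> fault, frames {0}
5 -> fault, frames {0,5}
1 -> fault, frames {0,5,1}
0 -> hit
1 -> hit
0 -> hit
2 -> fault, evict 5, frames {1,0,2}
5 -> fault, evict 1, frames {0,2,5}
0 -> hit
6 -> fault, evict 2, frames {5,0,6}
9 -> fault, evict 5, frames {0,6,9}
6 -> hit
9 -> hit
1 -> fault, evict 0, frames {6,9,1}
9 -> hit
1 -> hit
0 -> fault, evict 6, frames {9,1,0}
1 -> hit
0 -> hit
5 -> fault, evict 9, frames {1,0,5}
0 -> hit
9 -> fault, evict 1, frames {5,0,9}
Page faults: 11.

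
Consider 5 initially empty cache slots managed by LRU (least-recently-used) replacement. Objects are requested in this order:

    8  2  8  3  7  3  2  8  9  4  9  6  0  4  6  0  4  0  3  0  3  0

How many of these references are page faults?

8 -> fault, frames (8)
2 -> fault, frames (8 2)
8 -> hit
3 -> fault, frames (2 8 3)
7 -> fault, frames (2 8 3 7)
3 -> hit
2 -> hit
8 -> hit
9 -> fault, frames (7 3 2 8 9)
4 -> fault, evict 7, frames (3 2 8 9 4)
9 -> hit
6 -> fault, evict 3, frames (2 8 4 9 6)
0 -> fault, evict 2, frames (8 4 9 6 0)
4 -> hit
6 -> hit
0 -> hit
4 -> hit
0 -> hit
3 -> fault, evict 8, frames (9 6 4 0 3)
0 -> hit
3 -> hit
0 -> hit
Page faults: 9.

9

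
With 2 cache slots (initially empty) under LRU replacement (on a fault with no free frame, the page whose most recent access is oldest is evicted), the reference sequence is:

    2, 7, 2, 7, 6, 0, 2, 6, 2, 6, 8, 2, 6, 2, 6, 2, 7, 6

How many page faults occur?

11

2 -> fault, frames (2)
7 -> fault, frames (2 7)
2 -> hit
7 -> hit
6 -> fault, evict 2, frames (7 6)
0 -> fault, evict 7, frames (6 0)
2 -> fault, evict 6, frames (0 2)
6 -> fault, evict 0, frames (2 6)
2 -> hit
6 -> hit
8 -> fault, evict 2, frames (6 8)
2 -> fault, evict 6, frames (8 2)
6 -> fault, evict 8, frames (2 6)
2 -> hit
6 -> hit
2 -> hit
7 -> fault, evict 6, frames (2 7)
6 -> fault, evict 2, frames (7 6)
Page faults: 11.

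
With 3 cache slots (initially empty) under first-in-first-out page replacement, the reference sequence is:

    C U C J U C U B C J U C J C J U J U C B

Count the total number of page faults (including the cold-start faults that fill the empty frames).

C: miss, frames [C]
U: miss, frames [C, U]
C: hit
J: miss, frames [C, U, J]
U: hit
C: hit
U: hit
B: miss, evict C, frames [U, J, B]
C: miss, evict U, frames [J, B, C]
J: hit
U: miss, evict J, frames [B, C, U]
C: hit
J: miss, evict B, frames [C, U, J]
C: hit
J: hit
U: hit
J: hit
U: hit
C: hit
B: miss, evict C, frames [U, J, B]
Page faults: 8.

8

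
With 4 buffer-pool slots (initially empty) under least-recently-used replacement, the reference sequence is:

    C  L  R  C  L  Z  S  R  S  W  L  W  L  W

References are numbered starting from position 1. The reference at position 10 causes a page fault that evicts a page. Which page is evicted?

pos 1: C: miss, frames (C)
pos 2: L: miss, frames (C L)
pos 3: R: miss, frames (C L R)
pos 4: C: hit
pos 5: L: hit
pos 6: Z: miss, frames (R C L Z)
pos 7: S: miss, evict R, frames (C L Z S)
pos 8: R: miss, evict C, frames (L Z S R)
pos 9: S: hit
pos 10: W: miss, evict L, frames (Z R S W)
At position 10, page L is evicted.

L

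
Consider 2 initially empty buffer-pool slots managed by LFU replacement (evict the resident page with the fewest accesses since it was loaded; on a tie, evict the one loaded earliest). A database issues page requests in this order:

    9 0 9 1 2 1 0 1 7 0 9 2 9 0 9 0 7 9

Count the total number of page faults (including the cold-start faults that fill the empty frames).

9 → miss, frames (9)
0 → miss, frames (9 0)
9 → hit
1 → miss, evict 0, frames (9 1)
2 → miss, evict 1, frames (9 2)
1 → miss, evict 2, frames (9 1)
0 → miss, evict 1, frames (9 0)
1 → miss, evict 0, frames (9 1)
7 → miss, evict 1, frames (9 7)
0 → miss, evict 7, frames (9 0)
9 → hit
2 → miss, evict 0, frames (9 2)
9 → hit
0 → miss, evict 2, frames (9 0)
9 → hit
0 → hit
7 → miss, evict 0, frames (9 7)
9 → hit
Page faults: 12.

12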